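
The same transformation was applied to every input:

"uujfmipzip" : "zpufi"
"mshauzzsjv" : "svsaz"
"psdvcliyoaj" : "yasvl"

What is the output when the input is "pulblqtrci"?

Looking at the pairs, the operation is to keep every other character starting from the second (positions 2nd, 4th, 6th, ...), then move the first 3 characters to the end (rotate left by 3).
Applying both steps to "pulblqtrci": "ubqri", then "riubq".

riubq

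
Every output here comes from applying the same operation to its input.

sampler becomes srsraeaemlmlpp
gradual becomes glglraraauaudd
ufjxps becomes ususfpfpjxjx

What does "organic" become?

Looking at the pairs, the operation is to double every character, then take characters alternately from the front and the back (1st, last, 2nd, 2nd-last, ...).
For "organic", step one produces "oorrggaanniicc"; step two turns that into "ococririgngnaa".

ococririgngnaa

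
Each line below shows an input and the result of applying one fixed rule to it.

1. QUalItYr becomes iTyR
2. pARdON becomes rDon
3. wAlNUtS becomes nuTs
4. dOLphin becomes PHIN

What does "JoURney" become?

rNEY

The pattern: flip the case of every letter, then keep only the last 4 characters.
On "JoURney": the first step gives "jOurNEY", and the second then gives "rNEY".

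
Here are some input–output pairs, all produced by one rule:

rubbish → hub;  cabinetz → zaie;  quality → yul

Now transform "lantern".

nat

The pattern: move the last 2 characters to the front (rotate right by 2), then keep every other character starting from the second (positions 2nd, 4th, 6th, ...).
For "lantern", step one produces "rnlante"; step two turns that into "nat".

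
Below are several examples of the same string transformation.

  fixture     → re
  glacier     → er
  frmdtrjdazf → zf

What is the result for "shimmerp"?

The pattern: keep only the last 2 characters.
So "shimmerp" becomes "rp".

rp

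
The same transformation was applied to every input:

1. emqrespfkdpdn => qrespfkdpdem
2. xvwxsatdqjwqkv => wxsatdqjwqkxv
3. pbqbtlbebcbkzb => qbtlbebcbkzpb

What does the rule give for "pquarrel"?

Looking at the pairs, the operation is to delete the last character, then move the first 2 characters to the end (rotate left by 2).
On "pquarrel": the first step gives "pquarre", and the second then gives "uarrepq".

uarrepq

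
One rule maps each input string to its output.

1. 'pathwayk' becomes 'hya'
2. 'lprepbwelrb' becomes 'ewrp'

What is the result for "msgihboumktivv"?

iokvs

Each output is the input with this applied: move the first 3 characters to the end (rotate left by 3), then keep one character in every 3, starting at position 1 (positions 1st, 4th, 7th, ...).
For "msgihboumktivv", step one produces "ihboumktivvmsg"; step two turns that into "iokvs".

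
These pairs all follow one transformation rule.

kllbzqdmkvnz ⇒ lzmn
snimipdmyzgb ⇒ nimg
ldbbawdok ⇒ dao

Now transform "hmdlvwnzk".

mvz

The pattern: keep one character in every 3, starting at position 2 (positions 2nd, 5th, 8th, ...).
Doing the same to "hmdlvwnzk": "mvz".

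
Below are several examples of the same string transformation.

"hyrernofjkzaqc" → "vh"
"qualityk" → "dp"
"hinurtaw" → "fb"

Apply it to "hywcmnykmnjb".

og

The transformation: shift every letter 5 places forward in the alphabet (wrapping around), then keep only the last 2 characters.
Applying both steps to "hywcmnykmnjb": "mdbhrsdprsog", then "og".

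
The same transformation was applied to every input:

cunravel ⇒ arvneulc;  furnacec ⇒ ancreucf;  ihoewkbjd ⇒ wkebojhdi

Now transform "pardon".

Rule — take characters alternately from the front and the back (1st, last, 2nd, 2nd-last, ...), then reverse the string.
Doing the same to "pardon": "droanp".

droanp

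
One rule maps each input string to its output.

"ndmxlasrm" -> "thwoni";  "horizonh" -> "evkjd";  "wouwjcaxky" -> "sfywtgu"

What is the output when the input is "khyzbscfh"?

vxoybd

In each case the input is transformed by: shift every letter 4 places backward in the alphabet (wrapping around), then delete the first 3 characters.
Working it through for "khyzbscfh": intermediate "gduvxoybd", final "vxoybd".
(Check on "wouwjcaxky": → "skqsfywtgu" → "sfywtgu" ✓)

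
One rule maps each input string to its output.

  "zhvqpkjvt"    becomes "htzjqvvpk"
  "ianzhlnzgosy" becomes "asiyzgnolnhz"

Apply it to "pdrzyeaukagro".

The rule is to swap each adjacent pair of characters (1↔2, 3↔4, ...), then take characters alternately from the front and the back (1st, last, 2nd, 2nd-last, ...).
Applying both steps to "pdrzyeaukagro": "dpzreyuaakrgo", then "dopgzrrkeayau".
(Check on "zhvqpkjvt": → "hzqvkpvjt" → "htzjqvvpk" ✓)

dopgzrrkeayau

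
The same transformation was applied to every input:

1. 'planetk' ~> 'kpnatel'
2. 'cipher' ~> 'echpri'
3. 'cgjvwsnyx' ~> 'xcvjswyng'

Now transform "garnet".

egnrta

What's happening: swap each adjacent pair of characters (1↔2, 3↔4, ...), then swap the first and last characters.
Working it through for "garnet": intermediate "agnrte", final "egnrta".
(Check on "cgjvwsnyx": → "gcvjswynx" → "xcvjswyng" ✓)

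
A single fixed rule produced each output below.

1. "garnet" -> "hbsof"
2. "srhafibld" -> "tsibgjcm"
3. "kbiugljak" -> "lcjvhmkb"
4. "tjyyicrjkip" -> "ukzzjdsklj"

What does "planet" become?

qmbof

The transformation: delete the last character, then shift every letter 1 place forward in the alphabet (wrapping around).
Starting from "planet": after the first operation, "plane"; after the second, "qmbof".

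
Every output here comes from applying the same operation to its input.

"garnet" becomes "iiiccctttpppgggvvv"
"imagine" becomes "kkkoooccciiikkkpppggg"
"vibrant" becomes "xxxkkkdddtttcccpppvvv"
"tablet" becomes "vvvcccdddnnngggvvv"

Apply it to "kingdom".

mmmkkkpppiiifffqqqooo

The transformation: shift every letter 2 places forward in the alphabet (wrapping around), then repeat every character 3 times.
Applying both steps to "kingdom": "mkpifqo", then "mmmkkkpppiiifffqqqooo".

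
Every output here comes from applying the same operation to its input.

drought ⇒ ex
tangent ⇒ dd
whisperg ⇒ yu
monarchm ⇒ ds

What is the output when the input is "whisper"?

yu

In each case the input is transformed by: keep one character in every 3, starting at position 3 (positions 3rd, 6th, 9th, ...), then shift every letter 10 places backward in the alphabet (wrapping around).
"whisper" → "ie" → "yu".
(Check on "drought": → "oh" → "ex" ✓)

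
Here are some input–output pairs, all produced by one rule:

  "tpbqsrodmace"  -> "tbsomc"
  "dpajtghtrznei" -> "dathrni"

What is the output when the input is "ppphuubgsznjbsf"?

Looking at the pairs, the operation is to keep every other character starting from the first (positions 1st, 3rd, 5th, ...).
Applying that to "ppphuubgsznjbsf" gives "ppubsnbf".

ppubsnbf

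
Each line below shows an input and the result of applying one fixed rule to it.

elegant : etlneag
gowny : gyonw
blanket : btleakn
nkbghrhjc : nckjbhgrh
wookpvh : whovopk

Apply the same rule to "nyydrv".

The rule is to take characters alternately from the front and the back (1st, last, 2nd, 2nd-last, ...).
Applying that to "nyydrv" gives "nvyryd".

nvyryd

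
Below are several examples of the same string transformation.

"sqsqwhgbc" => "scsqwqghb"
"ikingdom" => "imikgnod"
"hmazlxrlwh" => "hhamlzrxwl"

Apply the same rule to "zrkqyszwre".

zekryqzsrw

The transformation: move the last character to the front, then swap each adjacent pair of characters (1↔2, 3↔4, ...).
On "zrkqyszwre": the first step gives "ezrkqyszwr", and the second then gives "zekryqzsrw".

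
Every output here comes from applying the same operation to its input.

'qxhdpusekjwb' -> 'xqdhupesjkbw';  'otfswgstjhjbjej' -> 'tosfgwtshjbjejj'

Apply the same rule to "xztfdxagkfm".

zxftxdgafkm

Each output is the input with this applied: swap each adjacent pair of characters (1↔2, 3↔4, ...).
For "xztfdxagkfm" the result is "zxftxdgafkm".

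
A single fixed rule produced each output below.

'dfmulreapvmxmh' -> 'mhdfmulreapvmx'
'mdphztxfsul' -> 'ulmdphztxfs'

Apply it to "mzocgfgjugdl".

The pattern: move the last 2 characters to the front (rotate right by 2).
Doing the same to "mzocgfgjugdl": "dlmzocgfgjug".

dlmzocgfgjug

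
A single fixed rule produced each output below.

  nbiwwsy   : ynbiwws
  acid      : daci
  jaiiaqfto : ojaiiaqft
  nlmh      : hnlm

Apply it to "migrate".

What's happening: move the last character to the front.
Applying that to "migrate" gives "emigrat".

emigrat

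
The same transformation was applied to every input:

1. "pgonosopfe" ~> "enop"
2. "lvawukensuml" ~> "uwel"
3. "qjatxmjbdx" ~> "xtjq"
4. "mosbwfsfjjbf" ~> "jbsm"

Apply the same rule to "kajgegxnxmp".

mgxk

Rule — keep one character in every 3, starting at position 1 (positions 1st, 4th, 7th, ...), then swap the first and last characters.
"kajgegxnxmp" → "kgxm" → "mgxk".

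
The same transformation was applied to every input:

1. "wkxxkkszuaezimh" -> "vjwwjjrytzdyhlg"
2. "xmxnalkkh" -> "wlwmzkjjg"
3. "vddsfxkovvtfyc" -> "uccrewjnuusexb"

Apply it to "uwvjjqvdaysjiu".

The transformation: shift every letter 1 place backward in the alphabet (wrapping around).
Applying that to "uwvjjqvdaysjiu" gives "tvuiipuczxriht".

tvuiipuczxriht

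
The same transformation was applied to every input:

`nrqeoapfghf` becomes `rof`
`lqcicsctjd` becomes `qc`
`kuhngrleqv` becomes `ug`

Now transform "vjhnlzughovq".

jlg

In each case the input is transformed by: delete the last 3 characters, then keep one character in every 3, starting at position 2 (positions 2nd, 5th, 8th, ...).
Starting from "vjhnlzughovq": after the first operation, "vjhnlzugh"; after the second, "jlg".
(Check on "nrqeoapfghf": → "nrqeoapf" → "rof" ✓)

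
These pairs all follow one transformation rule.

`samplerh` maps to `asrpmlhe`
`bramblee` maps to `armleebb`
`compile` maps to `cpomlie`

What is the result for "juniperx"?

exurpnji

What's happening: sort the characters into reverse alphabetical order, then move the last character to the front.
Applying both steps to "juniperx": "xurpnjie", then "exurpnji".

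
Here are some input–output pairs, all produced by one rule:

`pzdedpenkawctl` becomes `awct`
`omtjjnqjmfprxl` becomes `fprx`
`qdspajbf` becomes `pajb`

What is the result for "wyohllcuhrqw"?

Each output is the input with this applied: delete the last character, then keep only the last 4 characters.
Working it through for "wyohllcuhrqw": intermediate "wyohllcuhrq", final "uhrq".

uhrq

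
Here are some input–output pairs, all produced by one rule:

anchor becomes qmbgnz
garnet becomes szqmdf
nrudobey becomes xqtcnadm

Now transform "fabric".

bzaqhe

What's happening: shift every letter 1 place backward in the alphabet (wrapping around), then swap the first and last characters.
"fabric" → "bzaqhe".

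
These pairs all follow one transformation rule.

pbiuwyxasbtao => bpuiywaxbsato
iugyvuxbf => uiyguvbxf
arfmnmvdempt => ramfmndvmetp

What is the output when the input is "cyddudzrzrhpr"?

The transformation: swap each adjacent pair of characters (1↔2, 3↔4, ...).
Doing the same to "cyddudzrzrhpr": "ycdddurzrzphr".

ycdddurzrzphr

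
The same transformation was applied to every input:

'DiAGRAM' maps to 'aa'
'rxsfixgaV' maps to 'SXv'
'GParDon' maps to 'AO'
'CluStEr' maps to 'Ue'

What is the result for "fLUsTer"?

uE

What's happening: flip the case of every letter, then keep one character in every 3, starting at position 3 (positions 3rd, 6th, 9th, ...).
"fLUsTer" → "FluStER" → "uE".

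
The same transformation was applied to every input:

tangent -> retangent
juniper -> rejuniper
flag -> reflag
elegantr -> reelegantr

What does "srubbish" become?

The rule is to prepend "re".
For "srubbish" the result is "resrubbish".

resrubbish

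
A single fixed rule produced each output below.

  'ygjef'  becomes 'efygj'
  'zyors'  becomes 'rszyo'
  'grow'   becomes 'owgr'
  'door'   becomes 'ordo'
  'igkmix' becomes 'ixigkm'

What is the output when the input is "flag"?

agfl

Rule — move the last 2 characters to the front (rotate right by 2).
For "flag" the result is "agfl".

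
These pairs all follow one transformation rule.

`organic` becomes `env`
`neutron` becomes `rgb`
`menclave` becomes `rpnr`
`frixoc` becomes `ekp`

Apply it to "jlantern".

The rule is to keep every other character starting from the second (positions 2nd, 4th, 6th, ...), then shift every letter 13 places forward in the alphabet (wrapping around) — i.e. ROT13.
Starting from "jlantern": after the first operation, "lnen"; after the second, "yara".

yara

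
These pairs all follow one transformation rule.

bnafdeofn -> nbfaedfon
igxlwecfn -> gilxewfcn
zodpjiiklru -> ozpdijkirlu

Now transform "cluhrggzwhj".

lchugrzghwj

What's happening: swap each adjacent pair of characters (1↔2, 3↔4, ...).
So "cluhrggzwhj" becomes "lchugrzghwj".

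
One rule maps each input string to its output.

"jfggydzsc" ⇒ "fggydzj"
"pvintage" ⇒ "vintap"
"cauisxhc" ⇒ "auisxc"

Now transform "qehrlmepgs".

Rule — delete the last 2 characters, then move the first character to the end.
Doing the same to "qehrlmepgs": "ehrlmepq".
(Check on "cauisxhc": → "cauisx" → "auisxc" ✓)

ehrlmepq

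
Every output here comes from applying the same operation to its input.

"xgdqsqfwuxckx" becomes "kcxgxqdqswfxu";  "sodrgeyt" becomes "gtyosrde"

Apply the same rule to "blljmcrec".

In each case the input is transformed by: swap each adjacent pair of characters (1↔2, 3↔4, ...), then move the last 3 characters to the front (rotate right by 3).
On "blljmcrec": the first step gives "lbjlcmerc", and the second then gives "erclbjlcm".

erclbjlcm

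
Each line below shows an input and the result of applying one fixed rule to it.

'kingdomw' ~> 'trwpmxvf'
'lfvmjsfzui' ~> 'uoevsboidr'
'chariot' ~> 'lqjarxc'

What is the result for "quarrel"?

What's happening: shift every letter 9 places forward in the alphabet (wrapping around).
"quarrel" → "zdjaanu".

zdjaanu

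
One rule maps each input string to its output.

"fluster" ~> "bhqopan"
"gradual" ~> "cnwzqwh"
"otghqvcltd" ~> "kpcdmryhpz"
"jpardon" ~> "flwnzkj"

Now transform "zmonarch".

vikjwnyd

The transformation: shift every letter 4 places backward in the alphabet (wrapping around).
Doing the same to "zmonarch": "vikjwnyd".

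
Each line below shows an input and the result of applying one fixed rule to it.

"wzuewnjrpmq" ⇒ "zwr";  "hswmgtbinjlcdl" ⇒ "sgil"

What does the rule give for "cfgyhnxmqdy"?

fhm

Each output is the input with this applied: delete the last 3 characters, then keep one character in every 3, starting at position 2 (positions 2nd, 5th, 8th, ...).
Applying both steps to "cfgyhnxmqdy": "cfgyhnxm", then "fhm".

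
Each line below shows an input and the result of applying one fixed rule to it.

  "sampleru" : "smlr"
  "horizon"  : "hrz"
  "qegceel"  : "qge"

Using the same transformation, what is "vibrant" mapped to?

vba

What's happening: move the last character to the front, then keep every other character starting from the second (positions 2nd, 4th, 6th, ...).
On "vibrant": the first step gives "tvibran", and the second then gives "vba".
(Check on "qegceel": → "lqegcee" → "qge" ✓)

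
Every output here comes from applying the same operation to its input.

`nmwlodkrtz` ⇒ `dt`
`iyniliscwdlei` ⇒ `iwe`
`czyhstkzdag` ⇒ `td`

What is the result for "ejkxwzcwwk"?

Each output is the input with this applied: delete the first 3 characters, then keep one character in every 3, starting at position 3 (positions 3rd, 6th, 9th, ...).
So "ejkxwzcwwk" becomes "zw".

zw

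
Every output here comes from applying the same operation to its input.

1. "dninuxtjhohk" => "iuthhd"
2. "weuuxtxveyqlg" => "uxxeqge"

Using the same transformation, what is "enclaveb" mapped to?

The pattern: move the first 2 characters to the end (rotate left by 2), then keep every other character starting from the first (positions 1st, 3rd, 5th, ...).
Applying that to "enclaveb" gives "caee".

caee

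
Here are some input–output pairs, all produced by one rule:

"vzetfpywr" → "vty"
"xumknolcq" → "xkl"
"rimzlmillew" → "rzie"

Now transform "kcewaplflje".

The rule is to keep one character in every 3, starting at position 1 (positions 1st, 4th, 7th, ...).
Doing the same to "kcewaplflje": "kwlj".

kwlj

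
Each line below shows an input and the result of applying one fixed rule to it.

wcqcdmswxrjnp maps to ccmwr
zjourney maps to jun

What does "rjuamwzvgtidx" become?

The rule is to delete the last 2 characters, then keep every other character starting from the second (positions 2nd, 4th, 6th, ...).
Applying both steps to "rjuamwzvgtidx": "rjuamwzvgti", then "jawvt".

jawvt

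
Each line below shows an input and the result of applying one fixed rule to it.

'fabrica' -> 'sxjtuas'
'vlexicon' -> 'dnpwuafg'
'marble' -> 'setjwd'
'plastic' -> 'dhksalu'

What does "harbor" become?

sztjjg

The rule is to swap each adjacent pair of characters (1↔2, 3↔4, ...), then shift every letter 8 places backward in the alphabet (wrapping around).
Starting from "harbor": after the first operation, "ahbrro"; after the second, "sztjjg".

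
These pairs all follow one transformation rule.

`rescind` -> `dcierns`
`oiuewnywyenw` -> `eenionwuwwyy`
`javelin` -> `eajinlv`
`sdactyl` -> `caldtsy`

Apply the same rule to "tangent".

eangtnt

In each case the input is transformed by: sort the characters into alphabetical order, then swap each adjacent pair of characters (1↔2, 3↔4, ...).
For "tangent", step one produces "aegnntt"; step two turns that into "eangtnt".
(Check on "rescind": → "cdeinrs" → "dcierns" ✓)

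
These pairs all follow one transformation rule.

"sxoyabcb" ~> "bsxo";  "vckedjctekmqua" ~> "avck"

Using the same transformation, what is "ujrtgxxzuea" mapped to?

aujr

What's happening: move the last character to the front, then keep only the first 4 characters.
On "ujrtgxxzuea": the first step gives "aujrtgxxzue", and the second then gives "aujr".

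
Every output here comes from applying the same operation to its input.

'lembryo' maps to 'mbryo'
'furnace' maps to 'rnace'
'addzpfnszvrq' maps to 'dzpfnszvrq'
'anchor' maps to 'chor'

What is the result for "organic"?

Each output is the input with this applied: delete the first 2 characters.
Applying that to "organic" gives "ganic".

ganic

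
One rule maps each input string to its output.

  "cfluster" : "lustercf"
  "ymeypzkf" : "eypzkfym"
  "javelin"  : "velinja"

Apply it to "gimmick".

Rule — move the first 2 characters to the end (rotate left by 2).
So "gimmick" becomes "mmickgi".

mmickgi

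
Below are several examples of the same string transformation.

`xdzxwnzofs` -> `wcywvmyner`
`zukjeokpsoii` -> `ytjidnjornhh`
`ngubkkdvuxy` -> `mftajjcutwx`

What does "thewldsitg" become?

The transformation: shift every letter 1 place backward in the alphabet (wrapping around).
Doing the same to "thewldsitg": "sgdvkcrhsf".

sgdvkcrhsf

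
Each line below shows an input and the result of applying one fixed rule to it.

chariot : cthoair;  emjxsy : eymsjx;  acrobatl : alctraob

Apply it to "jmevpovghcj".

jjmcehvgpvo

Rule — take characters alternately from the front and the back (1st, last, 2nd, 2nd-last, ...).
Doing the same to "jmevpovghcj": "jjmcehvgpvo".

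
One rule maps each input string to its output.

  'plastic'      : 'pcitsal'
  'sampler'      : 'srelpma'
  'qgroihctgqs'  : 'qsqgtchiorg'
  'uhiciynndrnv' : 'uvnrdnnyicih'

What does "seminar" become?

In each case the input is transformed by: move the first character to the end, then reverse the string.
"seminar" → "eminars" → "sranime".

sranime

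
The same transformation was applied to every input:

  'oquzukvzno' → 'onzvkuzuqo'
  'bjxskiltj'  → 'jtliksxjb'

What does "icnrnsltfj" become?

jftlsnrnci

Looking at the pairs, the operation is to reverse the string.
Doing the same to "icnrnsltfj": "jftlsnrnci".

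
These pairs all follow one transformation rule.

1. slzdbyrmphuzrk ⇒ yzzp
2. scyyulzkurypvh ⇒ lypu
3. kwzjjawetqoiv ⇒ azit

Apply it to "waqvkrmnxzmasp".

Looking at the pairs, the operation is to keep one character in every 3, starting at position 3 (positions 3rd, 6th, 9th, ...), then swap each adjacent pair of characters (1↔2, 3↔4, ...).
Applying both steps to "waqvkrmnxzmasp": "qrxa", then "rqax".

rqax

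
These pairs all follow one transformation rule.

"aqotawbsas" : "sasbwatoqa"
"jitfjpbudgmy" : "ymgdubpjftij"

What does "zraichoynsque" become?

euqsnyohciarz

Rule — reverse the string.
For "zraichoynsque" the result is "euqsnyohciarz".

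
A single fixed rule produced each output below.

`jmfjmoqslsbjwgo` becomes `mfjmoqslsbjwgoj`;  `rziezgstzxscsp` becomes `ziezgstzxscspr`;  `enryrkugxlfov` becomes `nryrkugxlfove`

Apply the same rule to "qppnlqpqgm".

ppnlqpqgmq

Each output is the input with this applied: move the first character to the end.
Applying that to "qppnlqpqgm" gives "ppnlqpqgmq".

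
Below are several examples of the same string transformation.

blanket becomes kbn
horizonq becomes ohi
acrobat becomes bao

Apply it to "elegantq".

The rule is to move the last 3 characters to the front (rotate right by 3), then keep one character in every 3, starting at position 1 (positions 1st, 4th, 7th, ...).
For "elegantq" the result is "neg".

neg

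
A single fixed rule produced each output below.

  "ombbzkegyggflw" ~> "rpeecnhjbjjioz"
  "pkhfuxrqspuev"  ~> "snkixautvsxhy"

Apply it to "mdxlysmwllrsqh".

pgaobvpzoouvtk

The transformation: shift every letter 3 places forward in the alphabet (wrapping around).
On "mdxlysmwllrsqh" that produces "pgaobvpzoouvtk".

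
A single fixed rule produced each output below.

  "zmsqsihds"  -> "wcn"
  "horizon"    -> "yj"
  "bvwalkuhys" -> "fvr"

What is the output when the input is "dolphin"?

What's happening: keep one character in every 3, starting at position 2 (positions 2nd, 5th, 8th, ...), then shift every letter 10 places forward in the alphabet (wrapping around).
On "dolphin": the first step gives "oh", and the second then gives "yr".
(Check on "bvwalkuhys": → "vlh" → "fvr" ✓)

yr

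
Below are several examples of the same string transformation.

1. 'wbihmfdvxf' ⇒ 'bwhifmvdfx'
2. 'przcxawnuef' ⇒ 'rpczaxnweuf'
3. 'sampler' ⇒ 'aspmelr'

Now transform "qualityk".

Rule — swap each adjacent pair of characters (1↔2, 3↔4, ...).
So "qualityk" becomes "uqlatiky".

uqlatiky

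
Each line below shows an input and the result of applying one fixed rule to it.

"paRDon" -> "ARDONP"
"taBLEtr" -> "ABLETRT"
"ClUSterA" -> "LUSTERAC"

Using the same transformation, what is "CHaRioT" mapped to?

HARIOTC

What's happening: move the first character to the end, then convert every letter to uppercase.
"CHaRioT" → "HARIOTC".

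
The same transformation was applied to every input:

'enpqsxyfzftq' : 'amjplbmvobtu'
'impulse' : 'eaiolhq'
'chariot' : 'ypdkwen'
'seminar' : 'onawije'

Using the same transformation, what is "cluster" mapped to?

ynhaqpo

The transformation: take characters alternately from the front and the back (1st, last, 2nd, 2nd-last, ...), then shift every letter 4 places backward in the alphabet (wrapping around).
Applying both steps to "cluster": "crleuts", then "ynhaqpo".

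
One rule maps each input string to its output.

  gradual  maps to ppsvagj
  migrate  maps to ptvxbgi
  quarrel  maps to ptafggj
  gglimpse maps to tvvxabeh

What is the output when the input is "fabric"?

pqruxg

Rule — sort the characters into alphabetical order, then shift every letter 11 places backward in the alphabet (wrapping around).
On "fabric": the first step gives "abcfir", and the second then gives "pqruxg".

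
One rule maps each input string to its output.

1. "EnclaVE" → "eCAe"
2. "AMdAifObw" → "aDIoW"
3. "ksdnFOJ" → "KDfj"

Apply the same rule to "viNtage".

VnAE

Looking at the pairs, the operation is to keep every other character starting from the first (positions 1st, 3rd, 5th, ...), then flip the case of every letter.
"viNtage" → "vNae" → "VnAE".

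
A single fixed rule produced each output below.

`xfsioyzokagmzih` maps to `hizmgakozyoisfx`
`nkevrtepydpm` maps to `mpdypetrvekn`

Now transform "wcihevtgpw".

wpgtvehicw

The transformation: reverse the string.
"wcihevtgpw" → "wpgtvehicw".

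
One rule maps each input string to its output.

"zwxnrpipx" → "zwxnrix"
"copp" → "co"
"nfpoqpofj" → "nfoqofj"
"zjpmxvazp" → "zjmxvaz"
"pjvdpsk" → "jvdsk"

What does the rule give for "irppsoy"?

In each case the input is transformed by: remove every "p".
For "irppsoy" the result is "irsoy".

irsoy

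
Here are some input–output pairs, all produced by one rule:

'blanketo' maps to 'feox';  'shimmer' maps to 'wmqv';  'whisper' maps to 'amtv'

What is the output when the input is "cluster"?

What's happening: keep every other character starting from the first (positions 1st, 3rd, 5th, ...), then shift every letter 4 places forward in the alphabet (wrapping around).
Doing the same to "cluster": "gyxv".

gyxv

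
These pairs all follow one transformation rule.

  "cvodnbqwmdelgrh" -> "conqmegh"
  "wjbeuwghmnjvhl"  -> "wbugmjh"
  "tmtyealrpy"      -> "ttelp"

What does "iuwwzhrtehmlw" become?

What's happening: keep every other character starting from the first (positions 1st, 3rd, 5th, ...).
"iuwwzhrtehmlw" → "iwzremw".

iwzremw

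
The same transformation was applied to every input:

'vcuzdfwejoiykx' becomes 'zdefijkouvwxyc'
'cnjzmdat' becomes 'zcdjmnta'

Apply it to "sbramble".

sbbelmra

Looking at the pairs, the operation is to sort the characters into alphabetical order, then swap the first and last characters.
Starting from "sbramble": after the first operation, "abbelmrs"; after the second, "sbbelmra".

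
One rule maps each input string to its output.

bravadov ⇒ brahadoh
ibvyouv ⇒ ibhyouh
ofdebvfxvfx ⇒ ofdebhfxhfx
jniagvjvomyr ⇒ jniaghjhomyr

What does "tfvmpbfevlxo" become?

The rule is to replace every "v" with "h".
Applying that to "tfvmpbfevlxo" gives "tfhmpbfehlxo".

tfhmpbfehlxo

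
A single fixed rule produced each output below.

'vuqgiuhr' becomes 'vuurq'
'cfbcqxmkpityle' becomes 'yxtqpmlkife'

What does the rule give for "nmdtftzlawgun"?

What's happening: sort the characters into reverse alphabetical order, then delete the last 3 characters.
For "nmdtftzlawgun" the result is "zwuttnnmlg".

zwuttnnmlg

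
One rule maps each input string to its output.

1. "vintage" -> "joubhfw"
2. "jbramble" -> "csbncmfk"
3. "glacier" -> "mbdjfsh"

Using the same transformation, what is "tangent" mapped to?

The transformation: move the first character to the end, then shift every letter 1 place forward in the alphabet (wrapping around).
Starting from "tangent": after the first operation, "angentt"; after the second, "bohfouu".

bohfouu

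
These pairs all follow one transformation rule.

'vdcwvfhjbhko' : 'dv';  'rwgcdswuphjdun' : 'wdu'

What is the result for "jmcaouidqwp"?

The pattern: keep one character in every 3, starting at position 2 (positions 2nd, 5th, 8th, ...), then delete the last 2 characters.
Working it through for "jmcaouidqwp": intermediate "modp", final "mo".
(Check on "vdcwvfhjbhko": → "dvjk" → "dv" ✓)

mo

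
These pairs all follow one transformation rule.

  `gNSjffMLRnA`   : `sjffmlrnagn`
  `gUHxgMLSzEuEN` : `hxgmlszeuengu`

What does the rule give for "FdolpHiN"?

Each output is the input with this applied: move the first 2 characters to the end (rotate left by 2), then convert every letter to lowercase.
For "FdolpHiN", step one produces "olpHiNFd"; step two turns that into "olphinfd".

olphinfd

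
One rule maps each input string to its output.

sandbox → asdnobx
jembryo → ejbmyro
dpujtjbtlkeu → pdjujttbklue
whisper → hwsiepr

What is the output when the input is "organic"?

The rule is to swap each adjacent pair of characters (1↔2, 3↔4, ...).
"organic" → "roaginc".

roaginc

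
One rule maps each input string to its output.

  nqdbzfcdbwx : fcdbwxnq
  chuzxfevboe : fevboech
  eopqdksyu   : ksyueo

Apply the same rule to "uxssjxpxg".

xpxgux

The transformation: move the first 2 characters to the end (rotate left by 2), then delete the first 3 characters.
Working it through for "uxssjxpxg": intermediate "ssjxpxgux", final "xpxgux".
(Check on "nqdbzfcdbwx": → "dbzfcdbwxnq" → "fcdbwxnq" ✓)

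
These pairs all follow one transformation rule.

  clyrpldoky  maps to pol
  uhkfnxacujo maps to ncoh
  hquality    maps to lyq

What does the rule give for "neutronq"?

rqe

What's happening: keep one character in every 3, starting at position 2 (positions 2nd, 5th, 8th, ...), then move the first character to the end.
"neutronq" → "erq" → "rqe".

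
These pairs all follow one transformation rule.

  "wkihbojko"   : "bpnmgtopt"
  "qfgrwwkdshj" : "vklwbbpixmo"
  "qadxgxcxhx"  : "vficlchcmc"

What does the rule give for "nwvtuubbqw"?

The transformation: shift every letter 5 places forward in the alphabet (wrapping around).
Applying that to "nwvtuubbqw" gives "sbayzzggvb".

sbayzzggvb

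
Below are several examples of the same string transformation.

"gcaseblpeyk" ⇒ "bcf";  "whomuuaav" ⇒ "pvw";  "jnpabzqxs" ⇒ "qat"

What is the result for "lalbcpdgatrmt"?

mqbn

What's happening: shift every letter 1 place forward in the alphabet (wrapping around), then keep one character in every 3, starting at position 3 (positions 3rd, 6th, 9th, ...).
Starting from "lalbcpdgatrmt": after the first operation, "mbmcdqehbusnu"; after the second, "mqbn".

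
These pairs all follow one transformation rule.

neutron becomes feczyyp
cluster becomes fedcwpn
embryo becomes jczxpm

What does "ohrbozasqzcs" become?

kkddcbzzsnml

In each case the input is transformed by: sort the characters into reverse alphabetical order, then shift every letter 11 places forward in the alphabet (wrapping around).
On "ohrbozasqzcs": the first step gives "zzssrqoohcba", and the second then gives "kkddcbzzsnml".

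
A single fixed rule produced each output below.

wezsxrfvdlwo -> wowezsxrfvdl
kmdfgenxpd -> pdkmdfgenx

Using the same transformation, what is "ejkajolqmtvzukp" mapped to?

The pattern: move the last 2 characters to the front (rotate right by 2).
For "ejkajolqmtvzukp" the result is "kpejkajolqmtvzu".

kpejkajolqmtvzu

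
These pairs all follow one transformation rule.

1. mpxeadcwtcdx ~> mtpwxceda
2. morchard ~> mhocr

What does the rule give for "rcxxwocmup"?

rccoxwx

The pattern: delete the last 3 characters, then take characters alternately from the front and the back (1st, last, 2nd, 2nd-last, ...).
For "rcxxwocmup" the result is "rccoxwx".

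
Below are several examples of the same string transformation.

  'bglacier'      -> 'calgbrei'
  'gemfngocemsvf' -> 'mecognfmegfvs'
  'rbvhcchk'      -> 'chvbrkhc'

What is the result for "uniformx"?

Rule — move the last 3 characters to the front (rotate right by 3), then reverse the string.
On "uniformx": the first step gives "rmxunifo", and the second then gives "ofinuxmr".
(Check on "rbvhcchk": → "chkrbvhc" → "chvbrkhc" ✓)

ofinuxmr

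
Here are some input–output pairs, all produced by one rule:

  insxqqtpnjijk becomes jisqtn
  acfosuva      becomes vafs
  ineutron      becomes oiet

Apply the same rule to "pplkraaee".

eplr

In each case the input is transformed by: move the last 3 characters to the front (rotate right by 3), then keep every other character starting from the second (positions 2nd, 4th, 6th, ...).
Starting from "pplkraaee": after the first operation, "aeepplkra"; after the second, "eplr".
(Check on "insxqqtpnjijk": → "ijkinsxqqtpnj" → "jisqtn" ✓)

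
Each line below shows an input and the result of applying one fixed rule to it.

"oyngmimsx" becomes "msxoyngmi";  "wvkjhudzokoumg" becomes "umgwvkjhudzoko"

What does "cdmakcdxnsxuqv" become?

The rule is to move the last 3 characters to the front (rotate right by 3).
Applying that to "cdmakcdxnsxuqv" gives "uqvcdmakcdxnsx".

uqvcdmakcdxnsx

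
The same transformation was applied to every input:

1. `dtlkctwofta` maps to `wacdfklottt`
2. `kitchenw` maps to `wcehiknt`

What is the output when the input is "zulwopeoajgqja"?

zaaegjjloopquw

Each output is the input with this applied: sort the characters into alphabetical order, then move the last character to the front.
Applying both steps to "zulwopeoajgqja": "aaegjjloopquwz", then "zaaegjjloopquw".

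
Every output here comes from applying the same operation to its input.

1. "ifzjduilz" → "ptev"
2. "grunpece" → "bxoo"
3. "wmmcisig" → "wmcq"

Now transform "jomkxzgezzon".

The rule is to shift every letter 10 places forward in the alphabet (wrapping around), then keep every other character starting from the second (positions 2nd, 4th, 6th, ...).
For "jomkxzgezzon" the result is "yujojx".

yujojx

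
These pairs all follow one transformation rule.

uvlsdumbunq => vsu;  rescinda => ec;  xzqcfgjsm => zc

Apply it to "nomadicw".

oa

The rule is to keep every other character starting from the second (positions 2nd, 4th, 6th, ...), then delete the last 2 characters.
Starting from "nomadicw": after the first operation, "oaiw"; after the second, "oa".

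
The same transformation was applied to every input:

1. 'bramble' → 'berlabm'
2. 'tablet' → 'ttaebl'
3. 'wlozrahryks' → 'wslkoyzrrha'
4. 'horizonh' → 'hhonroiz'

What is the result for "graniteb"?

gbreatni

What's happening: take characters alternately from the front and the back (1st, last, 2nd, 2nd-last, ...).
Doing the same to "graniteb": "gbreatni".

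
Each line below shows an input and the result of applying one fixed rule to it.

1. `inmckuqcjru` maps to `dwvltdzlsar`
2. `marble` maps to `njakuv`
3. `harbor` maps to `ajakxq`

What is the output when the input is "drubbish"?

Rule — shift every letter 9 places forward in the alphabet (wrapping around), then swap the first and last characters.
Starting from "drubbish": after the first operation, "madkkrbq"; after the second, "qadkkrbm".

qadkkrbm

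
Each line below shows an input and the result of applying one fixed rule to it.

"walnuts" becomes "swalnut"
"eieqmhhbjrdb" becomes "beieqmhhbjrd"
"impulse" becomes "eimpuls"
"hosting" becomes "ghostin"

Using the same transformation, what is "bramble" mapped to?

Rule — move the last character to the front.
Doing the same to "bramble": "ebrambl".

ebrambl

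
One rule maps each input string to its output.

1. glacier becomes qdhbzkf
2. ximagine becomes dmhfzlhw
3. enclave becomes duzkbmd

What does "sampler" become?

In each case the input is transformed by: reverse the string, then shift every letter 1 place backward in the alphabet (wrapping around).
For "sampler", step one produces "relpmas"; step two turns that into "qdkolzr".

qdkolzr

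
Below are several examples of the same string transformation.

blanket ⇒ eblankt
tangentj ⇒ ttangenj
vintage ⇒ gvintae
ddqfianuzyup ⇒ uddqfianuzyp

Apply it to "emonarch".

cemonarh

The transformation: move the last character to the front, then swap the first and last characters.
Working it through for "emonarch": intermediate "hemonarc", final "cemonarh".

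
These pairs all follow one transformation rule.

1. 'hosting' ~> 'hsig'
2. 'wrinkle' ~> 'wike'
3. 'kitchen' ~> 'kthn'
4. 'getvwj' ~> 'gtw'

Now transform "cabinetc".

cbnt

What's happening: keep every other character starting from the first (positions 1st, 3rd, 5th, ...).
So "cabinetc" becomes "cbnt".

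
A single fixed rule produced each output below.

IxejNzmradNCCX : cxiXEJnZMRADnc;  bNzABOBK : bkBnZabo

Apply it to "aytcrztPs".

Rule — flip the case of every letter, then move the last 2 characters to the front (rotate right by 2).
Applying both steps to "aytcrztPs": "AYTCRZTpS", then "pSAYTCRZT".

pSAYTCRZT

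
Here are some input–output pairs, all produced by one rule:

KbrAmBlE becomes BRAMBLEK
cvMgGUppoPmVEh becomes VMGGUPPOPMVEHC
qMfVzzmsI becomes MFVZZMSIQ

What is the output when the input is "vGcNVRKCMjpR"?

GCNVRKCMJPRV

Rule — move the first character to the end, then convert every letter to uppercase.
For "vGcNVRKCMjpR", step one produces "GcNVRKCMjpRv"; step two turns that into "GCNVRKCMJPRV".
(Check on "cvMgGUppoPmVEh": → "vMgGUppoPmVEhc" → "VMGGUPPOPMVEHC" ✓)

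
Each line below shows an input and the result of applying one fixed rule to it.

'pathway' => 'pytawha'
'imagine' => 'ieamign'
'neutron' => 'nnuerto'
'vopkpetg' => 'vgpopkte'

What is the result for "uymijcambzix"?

uxmyjiacbmiz

Looking at the pairs, the operation is to move the last character to the front, then swap each adjacent pair of characters (1↔2, 3↔4, ...).
"uymijcambzix" → "xuymijcambzi" → "uxmyjiacbmiz".
(Check on "imagine": → "eimagin" → "ieamign" ✓)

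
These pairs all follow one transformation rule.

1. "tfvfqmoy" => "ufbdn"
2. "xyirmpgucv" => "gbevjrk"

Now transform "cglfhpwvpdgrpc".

Rule — shift every letter 11 places backward in the alphabet (wrapping around), then delete the first 3 characters.
"cglfhpwvpdgrpc" → "rvauwelkesvger" → "uwelkesvger".

uwelkesvger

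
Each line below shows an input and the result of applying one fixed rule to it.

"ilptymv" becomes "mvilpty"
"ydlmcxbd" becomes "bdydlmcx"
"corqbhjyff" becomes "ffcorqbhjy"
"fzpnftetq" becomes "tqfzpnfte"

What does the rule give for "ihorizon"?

Each output is the input with this applied: move the last 2 characters to the front (rotate right by 2).
"ihorizon" → "onihoriz".

onihoriz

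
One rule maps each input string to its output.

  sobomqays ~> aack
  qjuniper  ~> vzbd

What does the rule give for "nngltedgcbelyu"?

zxqsnxg

Each output is the input with this applied: shift every letter 12 places forward in the alphabet (wrapping around), then keep every other character starting from the second (positions 2nd, 4th, 6th, ...).
Starting from "nngltedgcbelyu": after the first operation, "zzsxfqpsonqxkg"; after the second, "zxqsnxg".
(Check on "qjuniper": → "cvgzubqd" → "vzbd" ✓)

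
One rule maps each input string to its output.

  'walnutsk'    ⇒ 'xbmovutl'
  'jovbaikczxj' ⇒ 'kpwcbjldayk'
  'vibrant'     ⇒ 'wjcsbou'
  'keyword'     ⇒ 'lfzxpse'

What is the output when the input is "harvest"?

ibswftu

What's happening: shift every letter 1 place forward in the alphabet (wrapping around).
"harvest" → "ibswftu".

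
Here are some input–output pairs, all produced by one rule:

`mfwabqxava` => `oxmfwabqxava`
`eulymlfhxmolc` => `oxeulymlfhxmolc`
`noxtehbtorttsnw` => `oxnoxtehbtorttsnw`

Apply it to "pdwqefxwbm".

oxpdwqefxwbm

The pattern: prepend "ox".
"pdwqefxwbm" → "oxpdwqefxwbm".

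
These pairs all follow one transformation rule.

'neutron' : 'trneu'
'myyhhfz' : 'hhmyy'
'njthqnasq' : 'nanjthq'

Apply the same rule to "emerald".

raeme

What's happening: delete the last 2 characters, then move the last 2 characters to the front (rotate right by 2).
On "emerald": the first step gives "emera", and the second then gives "raeme".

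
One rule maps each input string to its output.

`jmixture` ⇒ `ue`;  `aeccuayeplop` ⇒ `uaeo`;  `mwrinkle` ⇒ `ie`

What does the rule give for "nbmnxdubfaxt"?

Looking at the pairs, the operation is to delete the first 3 characters, then keep only the vowels.
Applying both steps to "nbmnxdubfaxt": "nxdubfaxt", then "ua".

ua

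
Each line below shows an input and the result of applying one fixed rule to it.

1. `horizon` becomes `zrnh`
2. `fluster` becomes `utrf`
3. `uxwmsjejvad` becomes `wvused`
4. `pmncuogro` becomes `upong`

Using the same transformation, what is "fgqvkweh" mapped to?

The rule is to keep every other character starting from the first (positions 1st, 3rd, 5th, ...), then sort the characters into reverse alphabetical order.
So "fgqvkweh" becomes "qkfe".

qkfe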